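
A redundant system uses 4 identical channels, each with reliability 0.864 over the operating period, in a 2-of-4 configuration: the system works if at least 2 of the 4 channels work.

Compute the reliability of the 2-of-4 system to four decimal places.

R = Σ_{i=2}^{4} C(4,i) p^i (1−p)^{4−i} with p = 0.864
C(4,2)·0.864^2·0.136^2 = 0.082843
C(4,3)·0.864^3·0.136^1 = 0.350865
C(4,4)·0.864^4·0.136^0 = 0.557256
Sum = 0.9910

0.9910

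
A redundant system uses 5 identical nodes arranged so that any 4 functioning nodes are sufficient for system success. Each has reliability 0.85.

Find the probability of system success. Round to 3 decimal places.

0.835

R = Σ_{i=4}^{5} C(5,i) p^i (1−p)^{5−i} with p = 0.85
C(5,4)·0.85^4·0.15^1 = 0.39150
C(5,5)·0.85^5·0.15^0 = 0.44371
Sum = 0.835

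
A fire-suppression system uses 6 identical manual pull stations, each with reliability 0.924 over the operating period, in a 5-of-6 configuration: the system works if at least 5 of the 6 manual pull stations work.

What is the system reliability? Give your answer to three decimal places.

R = Σ_{i=5}^{6} C(6,i) p^i (1−p)^{6−i} with p = 0.924
C(6,5)·0.924^5·0.076^1 = 0.30713
C(6,6)·0.924^6·0.076^0 = 0.62235
Sum = 0.929

0.929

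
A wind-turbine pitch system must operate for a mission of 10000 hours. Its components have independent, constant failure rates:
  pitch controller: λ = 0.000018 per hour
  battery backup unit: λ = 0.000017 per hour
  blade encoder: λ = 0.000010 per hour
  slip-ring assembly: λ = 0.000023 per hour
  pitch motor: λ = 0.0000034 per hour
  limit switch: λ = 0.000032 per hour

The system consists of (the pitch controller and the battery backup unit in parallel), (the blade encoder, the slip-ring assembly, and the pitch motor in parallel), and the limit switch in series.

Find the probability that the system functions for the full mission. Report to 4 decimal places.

R(pitch controller) = exp(−0.000018 × 10000) = 0.835270
R(battery backup unit) = exp(−0.000017 × 10000) = 0.843665
R(blade encoder) = exp(−0.000010 × 10000) = 0.904837
R(slip-ring assembly) = exp(−0.000023 × 10000) = 0.794534
R(pitch motor) = exp(−0.0000034 × 10000) = 0.966572
R(limit switch) = exp(−0.000032 × 10000) = 0.726149
Parallel (pitch controller and battery backup unit): 1 − (1 − 0.835270)(1 − 0.843665) = 0.974247
Parallel (blade encoder, slip-ring assembly, and pitch motor): 1 − (1 − 0.904837)(1 − 0.794534)(1 − 0.966572) = 0.999346
Series ([0.974247], [0.999346], and limit switch): 0.974247 × 0.999346 × 0.726149 = 0.7070

0.7070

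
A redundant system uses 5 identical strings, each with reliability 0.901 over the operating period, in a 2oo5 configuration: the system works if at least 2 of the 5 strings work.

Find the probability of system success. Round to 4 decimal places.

R = Σ_{i=2}^{5} C(5,i) p^i (1−p)^{5−i} with p = 0.901
C(5,2)·0.901^2·0.099^3 = 0.007877
C(5,3)·0.901^3·0.099^2 = 0.071688
C(5,4)·0.901^4·0.099^1 = 0.326215
C(5,5)·0.901^5·0.099^0 = 0.593778
Sum = 0.9996

0.9996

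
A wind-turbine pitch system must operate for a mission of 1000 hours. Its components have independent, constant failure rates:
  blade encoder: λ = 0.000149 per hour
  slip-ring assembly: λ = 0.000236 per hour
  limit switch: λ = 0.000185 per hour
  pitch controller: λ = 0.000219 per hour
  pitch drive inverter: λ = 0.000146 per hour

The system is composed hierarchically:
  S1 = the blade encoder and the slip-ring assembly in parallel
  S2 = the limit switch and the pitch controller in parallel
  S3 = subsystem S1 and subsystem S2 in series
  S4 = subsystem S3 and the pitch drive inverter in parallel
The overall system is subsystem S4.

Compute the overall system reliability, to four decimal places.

R(blade encoder) = exp(−0.000149 × 1000) = 0.861569
R(slip-ring assembly) = exp(−0.000236 × 1000) = 0.789781
R(limit switch) = exp(−0.000185 × 1000) = 0.831104
R(pitch controller) = exp(−0.000219 × 1000) = 0.803322
R(pitch drive inverter) = exp(−0.000146 × 1000) = 0.864158
Parallel (blade encoder and slip-ring assembly): 1 − (1 − 0.861569)(1 − 0.789781) = 0.970899
Parallel (limit switch and pitch controller): 1 − (1 − 0.831104)(1 − 0.803322) = 0.966782
Series ([0.970899] and [0.966782]): 0.970899 × 0.966782 = 0.938648
Parallel ([0.938648] and pitch drive inverter): 1 − (1 − 0.938648)(1 − 0.864158) = 0.9917

0.9917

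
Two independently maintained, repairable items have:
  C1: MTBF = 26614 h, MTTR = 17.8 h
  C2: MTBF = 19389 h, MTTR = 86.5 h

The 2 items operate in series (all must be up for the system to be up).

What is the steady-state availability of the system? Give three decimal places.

A(C1) = MTBF/(MTBF+MTTR) = 26614/(26614+17.8) = 0.999332
A(C2) = MTBF/(MTBF+MTTR) = 19389/(19389+86.5) = 0.995559
Series availability: 0.999332 × 0.995559 = 0.995

0.995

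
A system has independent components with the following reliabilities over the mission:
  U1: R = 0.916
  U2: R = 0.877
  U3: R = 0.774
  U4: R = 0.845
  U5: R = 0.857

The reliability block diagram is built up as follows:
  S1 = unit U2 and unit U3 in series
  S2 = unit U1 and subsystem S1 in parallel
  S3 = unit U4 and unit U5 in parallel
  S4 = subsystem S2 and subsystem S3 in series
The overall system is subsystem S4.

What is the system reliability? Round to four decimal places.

0.9515

Series (U2 and U3): 0.877000 × 0.774000 = 0.678798
Parallel (U1 and [0.678798]): 1 − (1 − 0.916000)(1 − 0.678798) = 0.973019
Parallel (U4 and U5): 1 − (1 − 0.845000)(1 − 0.857000) = 0.977835
Series ([0.973019] and [0.977835]): 0.973019 × 0.977835 = 0.9515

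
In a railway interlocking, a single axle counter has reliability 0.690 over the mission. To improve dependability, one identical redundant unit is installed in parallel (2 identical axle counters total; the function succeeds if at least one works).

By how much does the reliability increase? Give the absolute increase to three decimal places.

0.214

R_before = 0.690
R_after = 1 − (1 − 0.690)^2 = 0.904
ΔR = 0.904 − 0.690 = 0.214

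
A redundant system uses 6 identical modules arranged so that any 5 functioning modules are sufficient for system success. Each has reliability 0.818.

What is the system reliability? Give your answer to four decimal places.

0.6995

R = Σ_{i=5}^{6} C(6,i) p^i (1−p)^{6−i} with p = 0.818
C(6,5)·0.818^5·0.182^1 = 0.399935
C(6,6)·0.818^6·0.182^0 = 0.299585
Sum = 0.6995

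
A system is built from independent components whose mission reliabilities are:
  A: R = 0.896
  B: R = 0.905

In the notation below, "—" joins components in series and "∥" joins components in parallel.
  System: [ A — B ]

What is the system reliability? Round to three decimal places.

Series (A and B): 0.89600 × 0.90500 = 0.811

0.811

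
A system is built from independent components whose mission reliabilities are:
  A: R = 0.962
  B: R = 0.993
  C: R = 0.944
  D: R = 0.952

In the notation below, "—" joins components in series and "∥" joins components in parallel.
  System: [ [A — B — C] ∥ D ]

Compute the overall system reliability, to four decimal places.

Series (A, B, and C): 0.962000 × 0.993000 × 0.944000 = 0.901771
Parallel ([0.901771] and D): 1 − (1 − 0.901771)(1 − 0.952000) = 0.9953

0.9953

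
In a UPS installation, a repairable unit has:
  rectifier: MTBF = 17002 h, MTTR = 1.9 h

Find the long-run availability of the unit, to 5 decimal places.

0.99989

A(rectifier) = MTBF/(MTBF+MTTR) = 17002/(17002+1.9) = 0.99989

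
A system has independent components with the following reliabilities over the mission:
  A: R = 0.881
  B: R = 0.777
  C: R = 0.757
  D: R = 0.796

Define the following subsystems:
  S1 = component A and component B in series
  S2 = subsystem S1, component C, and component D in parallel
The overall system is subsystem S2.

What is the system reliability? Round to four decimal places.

0.9844

Series (A and B): 0.881000 × 0.777000 = 0.684537
Parallel ([0.684537], C, and D): 1 − (1 − 0.684537)(1 − 0.757000)(1 − 0.796000) = 0.9844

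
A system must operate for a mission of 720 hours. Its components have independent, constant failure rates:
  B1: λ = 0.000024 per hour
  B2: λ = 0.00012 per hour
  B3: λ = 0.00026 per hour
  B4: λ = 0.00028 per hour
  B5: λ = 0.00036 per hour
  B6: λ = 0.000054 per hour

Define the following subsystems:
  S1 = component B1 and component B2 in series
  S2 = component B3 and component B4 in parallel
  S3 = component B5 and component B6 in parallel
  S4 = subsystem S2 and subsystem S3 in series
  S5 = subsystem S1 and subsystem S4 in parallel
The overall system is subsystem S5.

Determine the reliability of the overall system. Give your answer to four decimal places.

0.9961

R(B1) = exp(−0.000024 × 720) = 0.982868
R(B2) = exp(−0.00012 × 720) = 0.917227
R(B3) = exp(−0.00026 × 720) = 0.829278
R(B4) = exp(−0.00028 × 720) = 0.817422
R(B5) = exp(−0.00036 × 720) = 0.771669
R(B6) = exp(−0.000054 × 720) = 0.961866
Series (B1 and B2): 0.982868 × 0.917227 = 0.901513
Parallel (B3 and B4): 1 − (1 − 0.829278)(1 − 0.817422) = 0.968830
Parallel (B5 and B6): 1 − (1 − 0.771669)(1 − 0.961866) = 0.991293
Series ([0.968830] and [0.991293]): 0.968830 × 0.991293 = 0.960394
Parallel ([0.901513] and [0.960394]): 1 − (1 − 0.901513)(1 − 0.960394) = 0.9961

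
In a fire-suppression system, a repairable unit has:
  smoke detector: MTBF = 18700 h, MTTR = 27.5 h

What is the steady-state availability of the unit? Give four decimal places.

A(smoke detector) = MTBF/(MTBF+MTTR) = 18700/(18700+27.5) = 0.9985

0.9985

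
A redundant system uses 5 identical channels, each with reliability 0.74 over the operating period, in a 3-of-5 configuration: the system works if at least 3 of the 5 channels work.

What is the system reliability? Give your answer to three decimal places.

0.886

R = Σ_{i=3}^{5} C(5,i) p^i (1−p)^{5−i} with p = 0.74
C(5,3)·0.74^3·0.26^2 = 0.27393
C(5,4)·0.74^4·0.26^1 = 0.38983
C(5,5)·0.74^5·0.26^0 = 0.22190
Sum = 0.886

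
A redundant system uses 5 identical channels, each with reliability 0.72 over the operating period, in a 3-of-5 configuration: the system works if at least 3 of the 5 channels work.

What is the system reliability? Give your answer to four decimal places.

R = Σ_{i=3}^{5} C(5,i) p^i (1−p)^{5−i} with p = 0.72
C(5,3)·0.72^3·0.28^2 = 0.292626
C(5,4)·0.72^4·0.28^1 = 0.376234
C(5,5)·0.72^5·0.28^0 = 0.193492
Sum = 0.8624

0.8624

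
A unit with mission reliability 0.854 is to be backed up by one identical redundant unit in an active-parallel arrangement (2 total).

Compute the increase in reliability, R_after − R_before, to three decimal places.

R_before = 0.854
R_after = 1 − (1 − 0.854)^2 = 0.979
ΔR = 0.979 − 0.854 = 0.125

0.125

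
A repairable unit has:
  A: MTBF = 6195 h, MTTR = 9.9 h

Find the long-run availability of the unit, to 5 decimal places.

A(A) = MTBF/(MTBF+MTTR) = 6195/(6195+9.9) = 0.99840

0.99840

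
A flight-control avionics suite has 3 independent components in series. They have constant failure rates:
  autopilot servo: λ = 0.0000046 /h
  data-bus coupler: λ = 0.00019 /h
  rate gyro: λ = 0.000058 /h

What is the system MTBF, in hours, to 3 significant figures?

Series of exponential components: λ_sys = Σ λ_i
λ_sys = 0.0000046 + 0.00019 + 0.000058 = 2.5260e-04 /h
MTBF = 1 / λ_sys = 3960 h

3960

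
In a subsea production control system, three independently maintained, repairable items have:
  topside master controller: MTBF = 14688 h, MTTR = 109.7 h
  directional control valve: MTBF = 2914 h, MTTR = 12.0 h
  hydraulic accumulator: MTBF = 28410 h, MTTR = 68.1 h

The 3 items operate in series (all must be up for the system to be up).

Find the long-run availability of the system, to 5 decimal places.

A(topside master controller) = MTBF/(MTBF+MTTR) = 14688/(14688+109.7) = 0.992587
A(directional control valve) = MTBF/(MTBF+MTTR) = 2914/(2914+12.0) = 0.995899
A(hydraulic accumulator) = MTBF/(MTBF+MTTR) = 28410/(28410+68.1) = 0.997609
Series availability: 0.992587 × 0.995899 × 0.997609 = 0.98615

0.98615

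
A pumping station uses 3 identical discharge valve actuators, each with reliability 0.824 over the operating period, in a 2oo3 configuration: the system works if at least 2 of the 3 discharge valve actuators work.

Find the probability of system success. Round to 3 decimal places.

R = Σ_{i=2}^{3} C(3,i) p^i (1−p)^{3−i} with p = 0.824
C(3,2)·0.824^2·0.176^1 = 0.35850
C(3,3)·0.824^3·0.176^0 = 0.55948
Sum = 0.918

0.918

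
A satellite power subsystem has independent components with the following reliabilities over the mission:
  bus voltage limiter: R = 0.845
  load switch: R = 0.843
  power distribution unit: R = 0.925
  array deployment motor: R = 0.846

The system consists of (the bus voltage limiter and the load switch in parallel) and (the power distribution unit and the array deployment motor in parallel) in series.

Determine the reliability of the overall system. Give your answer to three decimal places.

0.964

Parallel (bus voltage limiter and load switch): 1 − (1 − 0.84500)(1 − 0.84300) = 0.97567
Parallel (power distribution unit and array deployment motor): 1 − (1 − 0.92500)(1 − 0.84600) = 0.98845
Series ([0.97567] and [0.98845]): 0.97567 × 0.98845 = 0.964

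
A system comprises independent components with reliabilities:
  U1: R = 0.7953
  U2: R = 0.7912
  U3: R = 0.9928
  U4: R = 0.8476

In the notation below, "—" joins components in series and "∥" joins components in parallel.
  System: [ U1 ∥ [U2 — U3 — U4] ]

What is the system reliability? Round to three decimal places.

Series (U2, U3, and U4): 0.79120 × 0.99280 × 0.84760 = 0.66579
Parallel (U1 and [0.66579]): 1 − (1 − 0.79530)(1 − 0.66579) = 0.932

0.932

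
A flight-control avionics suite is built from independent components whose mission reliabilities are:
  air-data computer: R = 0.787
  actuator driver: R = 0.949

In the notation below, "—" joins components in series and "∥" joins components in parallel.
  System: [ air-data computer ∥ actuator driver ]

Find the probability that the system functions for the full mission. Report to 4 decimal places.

Parallel (air-data computer and actuator driver): 1 − (1 − 0.787000)(1 − 0.949000) = 0.9891

0.9891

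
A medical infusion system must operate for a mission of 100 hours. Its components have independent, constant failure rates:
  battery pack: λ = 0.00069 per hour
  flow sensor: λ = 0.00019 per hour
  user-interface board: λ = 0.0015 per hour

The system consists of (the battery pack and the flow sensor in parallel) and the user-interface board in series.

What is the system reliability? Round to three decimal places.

0.860

R(battery pack) = exp(−0.00069 × 100) = 0.93333
R(flow sensor) = exp(−0.00019 × 100) = 0.98118
R(user-interface board) = exp(−0.0015 × 100) = 0.86071
Parallel (battery pack and flow sensor): 1 − (1 − 0.93333)(1 − 0.98118) = 0.99875
Series ([0.99875] and user-interface board): 0.99875 × 0.86071 = 0.860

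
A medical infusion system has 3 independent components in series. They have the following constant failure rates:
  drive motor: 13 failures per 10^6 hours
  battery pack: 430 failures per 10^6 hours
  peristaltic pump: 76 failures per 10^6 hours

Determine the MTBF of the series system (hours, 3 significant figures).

1930

Series of exponential components: λ_sys = Σ λ_i
λ_sys = 0.000013 + 0.00043 + 0.000076 = 5.1900e-04 /h
MTBF = 1 / λ_sys = 1930 h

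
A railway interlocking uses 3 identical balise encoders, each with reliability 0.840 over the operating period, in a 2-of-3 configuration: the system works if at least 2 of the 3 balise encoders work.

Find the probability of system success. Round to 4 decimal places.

0.9314

R = Σ_{i=2}^{3} C(3,i) p^i (1−p)^{3−i} with p = 0.840
C(3,2)·0.840^2·0.160^1 = 0.338688
C(3,3)·0.840^3·0.160^0 = 0.592704
Sum = 0.9314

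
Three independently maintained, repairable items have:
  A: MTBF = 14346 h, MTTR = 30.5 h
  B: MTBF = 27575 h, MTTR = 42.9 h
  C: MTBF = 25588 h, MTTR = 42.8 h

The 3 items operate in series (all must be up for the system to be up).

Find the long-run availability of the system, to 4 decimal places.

0.9947

A(A) = MTBF/(MTBF+MTTR) = 14346/(14346+30.5) = 0.997878
A(B) = MTBF/(MTBF+MTTR) = 27575/(27575+42.9) = 0.998447
A(C) = MTBF/(MTBF+MTTR) = 25588/(25588+42.8) = 0.998330
Series availability: 0.997878 × 0.998447 × 0.998330 = 0.9947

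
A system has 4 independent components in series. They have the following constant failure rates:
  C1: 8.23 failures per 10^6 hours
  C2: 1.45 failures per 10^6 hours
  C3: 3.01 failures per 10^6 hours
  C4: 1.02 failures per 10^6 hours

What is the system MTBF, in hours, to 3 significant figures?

Series of exponential components: λ_sys = Σ λ_i
λ_sys = 0.00000823 + 0.00000145 + 0.00000301 + 0.00000102 = 1.3710e-05 /h
MTBF = 1 / λ_sys = 72900 h

72900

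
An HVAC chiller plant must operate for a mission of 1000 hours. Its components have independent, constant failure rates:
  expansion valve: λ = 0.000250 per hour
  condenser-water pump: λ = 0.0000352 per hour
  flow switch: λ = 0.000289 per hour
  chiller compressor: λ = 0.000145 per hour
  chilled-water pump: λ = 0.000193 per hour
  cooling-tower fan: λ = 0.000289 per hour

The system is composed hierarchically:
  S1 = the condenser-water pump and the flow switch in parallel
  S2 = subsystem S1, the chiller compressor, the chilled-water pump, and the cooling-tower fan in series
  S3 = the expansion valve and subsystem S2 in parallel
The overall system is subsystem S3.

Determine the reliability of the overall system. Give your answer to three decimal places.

0.896

R(expansion valve) = exp(−0.000250 × 1000) = 0.77880
R(condenser-water pump) = exp(−0.0000352 × 1000) = 0.96541
R(flow switch) = exp(−0.000289 × 1000) = 0.74901
R(chiller compressor) = exp(−0.000145 × 1000) = 0.86502
R(chilled-water pump) = exp(−0.000193 × 1000) = 0.82448
R(cooling-tower fan) = exp(−0.000289 × 1000) = 0.74901
Parallel (condenser-water pump and flow switch): 1 − (1 − 0.96541)(1 − 0.74901) = 0.99132
Series ([0.99132], chiller compressor, chilled-water pump, and cooling-tower fan): 0.99132 × 0.86502 × 0.82448 × 0.74901 = 0.52955
Parallel (expansion valve and [0.52955]): 1 − (1 − 0.77880)(1 − 0.52955) = 0.896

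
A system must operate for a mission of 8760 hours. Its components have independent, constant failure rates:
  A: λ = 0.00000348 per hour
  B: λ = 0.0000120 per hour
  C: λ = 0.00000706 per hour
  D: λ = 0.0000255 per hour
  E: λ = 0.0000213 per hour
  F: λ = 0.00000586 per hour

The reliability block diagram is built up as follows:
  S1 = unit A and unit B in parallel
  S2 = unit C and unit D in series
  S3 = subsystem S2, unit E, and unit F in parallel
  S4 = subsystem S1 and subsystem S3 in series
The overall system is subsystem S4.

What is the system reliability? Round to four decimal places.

0.9949

R(A) = exp(−0.00000348 × 8760) = 0.969975
R(B) = exp(−0.0000120 × 8760) = 0.900216
R(C) = exp(−0.00000706 × 8760) = 0.940028
R(D) = exp(−0.0000255 × 8760) = 0.799811
R(E) = exp(−0.0000213 × 8760) = 0.829786
R(F) = exp(−0.00000586 × 8760) = 0.949962
Parallel (A and B): 1 − (1 − 0.969975)(1 − 0.900216) = 0.997004
Series (C and D): 0.940028 × 0.799811 = 0.751845
Parallel ([0.751845], E, and F): 1 − (1 − 0.751845)(1 − 0.829786)(1 − 0.949962) = 0.997886
Series ([0.997004] and [0.997886]): 0.997004 × 0.997886 = 0.9949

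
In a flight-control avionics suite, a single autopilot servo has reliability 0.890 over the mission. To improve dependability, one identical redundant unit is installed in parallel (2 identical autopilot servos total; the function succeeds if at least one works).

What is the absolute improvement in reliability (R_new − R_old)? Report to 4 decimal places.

R_before = 0.890
R_after = 1 − (1 − 0.890)^2 = 0.9879
ΔR = 0.9879 − 0.890 = 0.0979

0.0979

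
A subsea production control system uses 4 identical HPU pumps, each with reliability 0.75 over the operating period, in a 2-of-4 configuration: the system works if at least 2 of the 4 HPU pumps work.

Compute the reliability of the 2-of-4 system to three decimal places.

R = Σ_{i=2}^{4} C(4,i) p^i (1−p)^{4−i} with p = 0.75
C(4,2)·0.75^2·0.25^2 = 0.21094
C(4,3)·0.75^3·0.25^1 = 0.42188
C(4,4)·0.75^4·0.25^0 = 0.31641
Sum = 0.949

0.949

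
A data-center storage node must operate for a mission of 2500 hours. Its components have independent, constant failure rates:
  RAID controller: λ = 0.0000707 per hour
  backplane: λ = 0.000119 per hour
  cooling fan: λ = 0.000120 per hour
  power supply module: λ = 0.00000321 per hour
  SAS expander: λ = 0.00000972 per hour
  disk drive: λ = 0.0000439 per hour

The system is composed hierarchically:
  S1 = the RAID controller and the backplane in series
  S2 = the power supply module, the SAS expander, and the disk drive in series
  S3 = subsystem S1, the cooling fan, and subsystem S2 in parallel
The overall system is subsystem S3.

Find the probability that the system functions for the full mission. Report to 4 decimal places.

R(RAID controller) = exp(−0.0000707 × 2500) = 0.837989
R(backplane) = exp(−0.000119 × 2500) = 0.742673
R(cooling fan) = exp(−0.000120 × 2500) = 0.740818
R(power supply module) = exp(−0.00000321 × 2500) = 0.992007
R(SAS expander) = exp(−0.00000972 × 2500) = 0.975993
R(disk drive) = exp(−0.0000439 × 2500) = 0.896058
Series (RAID controller and backplane): 0.837989 × 0.742673 = 0.622352
Series (power supply module, SAS expander, and disk drive): 0.992007 × 0.975993 × 0.896058 = 0.867556
Parallel ([0.622352], cooling fan, and [0.867556]): 1 − (1 − 0.622352)(1 − 0.740818)(1 − 0.867556) = 0.9870

0.9870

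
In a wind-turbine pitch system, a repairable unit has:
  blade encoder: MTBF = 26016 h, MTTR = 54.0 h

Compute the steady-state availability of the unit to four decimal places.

0.9979

A(blade encoder) = MTBF/(MTBF+MTTR) = 26016/(26016+54.0) = 0.9979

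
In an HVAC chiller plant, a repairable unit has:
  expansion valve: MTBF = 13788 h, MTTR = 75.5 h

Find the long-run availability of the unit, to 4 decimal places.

0.9946

A(expansion valve) = MTBF/(MTBF+MTTR) = 13788/(13788+75.5) = 0.9946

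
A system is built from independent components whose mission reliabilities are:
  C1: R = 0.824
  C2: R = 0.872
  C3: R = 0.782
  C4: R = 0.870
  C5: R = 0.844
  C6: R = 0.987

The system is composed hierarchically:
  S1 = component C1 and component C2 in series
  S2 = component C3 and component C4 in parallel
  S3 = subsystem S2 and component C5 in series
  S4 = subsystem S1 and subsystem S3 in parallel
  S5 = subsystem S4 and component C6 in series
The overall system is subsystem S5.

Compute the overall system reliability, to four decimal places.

0.9370

Series (C1 and C2): 0.824000 × 0.872000 = 0.718528
Parallel (C3 and C4): 1 − (1 − 0.782000)(1 − 0.870000) = 0.971660
Series ([0.971660] and C5): 0.971660 × 0.844000 = 0.820081
Parallel ([0.718528] and [0.820081]): 1 − (1 − 0.718528)(1 − 0.820081) = 0.949358
Series ([0.949358] and C6): 0.949358 × 0.987000 = 0.9370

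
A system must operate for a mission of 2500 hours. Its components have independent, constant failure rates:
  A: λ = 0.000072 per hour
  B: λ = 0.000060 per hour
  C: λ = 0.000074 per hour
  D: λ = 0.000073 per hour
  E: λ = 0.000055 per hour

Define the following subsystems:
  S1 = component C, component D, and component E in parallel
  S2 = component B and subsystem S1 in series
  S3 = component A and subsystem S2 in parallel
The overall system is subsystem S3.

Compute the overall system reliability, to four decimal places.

0.9765

R(A) = exp(−0.000072 × 2500) = 0.835270
R(B) = exp(−0.000060 × 2500) = 0.860708
R(C) = exp(−0.000074 × 2500) = 0.831104
R(D) = exp(−0.000073 × 2500) = 0.833185
R(E) = exp(−0.000055 × 2500) = 0.871534
Parallel (C, D, and E): 1 − (1 − 0.831104)(1 − 0.833185)(1 − 0.871534) = 0.996381
Series (B and [0.996381]): 0.860708 × 0.996381 = 0.857593
Parallel (A and [0.857593]): 1 − (1 − 0.835270)(1 − 0.857593) = 0.9765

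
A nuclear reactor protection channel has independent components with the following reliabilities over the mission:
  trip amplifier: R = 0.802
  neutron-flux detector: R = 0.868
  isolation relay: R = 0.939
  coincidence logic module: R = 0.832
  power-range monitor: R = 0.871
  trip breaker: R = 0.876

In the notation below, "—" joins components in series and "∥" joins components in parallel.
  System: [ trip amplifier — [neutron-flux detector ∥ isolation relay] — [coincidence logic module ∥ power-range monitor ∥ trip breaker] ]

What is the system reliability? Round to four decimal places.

0.7934

Parallel (neutron-flux detector and isolation relay): 1 − (1 − 0.868000)(1 − 0.939000) = 0.991948
Parallel (coincidence logic module, power-range monitor, and trip breaker): 1 − (1 − 0.832000)(1 − 0.871000)(1 − 0.876000) = 0.997313
Series (trip amplifier, [0.991948], and [0.997313]): 0.802000 × 0.991948 × 0.997313 = 0.7934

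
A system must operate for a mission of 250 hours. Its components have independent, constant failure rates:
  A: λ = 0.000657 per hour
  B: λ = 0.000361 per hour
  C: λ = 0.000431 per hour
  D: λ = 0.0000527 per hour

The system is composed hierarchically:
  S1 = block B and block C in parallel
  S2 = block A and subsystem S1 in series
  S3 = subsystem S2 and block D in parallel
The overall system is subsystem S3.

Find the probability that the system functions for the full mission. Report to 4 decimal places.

R(A) = exp(−0.000657 × 250) = 0.848530
R(B) = exp(−0.000361 × 250) = 0.913703
R(C) = exp(−0.000431 × 250) = 0.897852
R(D) = exp(−0.0000527 × 250) = 0.986911
Parallel (B and C): 1 − (1 − 0.913703)(1 − 0.897852) = 0.991185
Series (A and [0.991185]): 0.848530 × 0.991185 = 0.841050
Parallel ([0.841050] and D): 1 − (1 − 0.841050)(1 − 0.986911) = 0.9979

0.9979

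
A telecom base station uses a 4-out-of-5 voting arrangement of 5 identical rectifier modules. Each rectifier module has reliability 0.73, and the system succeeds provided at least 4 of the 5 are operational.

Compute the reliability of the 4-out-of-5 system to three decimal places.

R = Σ_{i=4}^{5} C(5,i) p^i (1−p)^{5−i} with p = 0.73
C(5,4)·0.73^4·0.27^1 = 0.38338
C(5,5)·0.73^5·0.27^0 = 0.20731
Sum = 0.591

0.591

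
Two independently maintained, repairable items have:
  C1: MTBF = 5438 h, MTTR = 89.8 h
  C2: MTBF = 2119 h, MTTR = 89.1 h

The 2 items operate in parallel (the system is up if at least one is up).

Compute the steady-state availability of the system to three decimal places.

A(C1) = MTBF/(MTBF+MTTR) = 5438/(5438+89.8) = 0.983755
A(C2) = MTBF/(MTBF+MTTR) = 2119/(2119+89.1) = 0.959649
Parallel availability: 1 − (1 − 0.983755)(1 − 0.959649) = 0.999

0.999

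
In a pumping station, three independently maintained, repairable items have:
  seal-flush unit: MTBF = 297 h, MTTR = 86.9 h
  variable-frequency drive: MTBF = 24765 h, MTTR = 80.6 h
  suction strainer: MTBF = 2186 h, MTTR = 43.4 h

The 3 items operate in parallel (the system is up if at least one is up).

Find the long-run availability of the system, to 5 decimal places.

0.99999

A(seal-flush unit) = MTBF/(MTBF+MTTR) = 297/(297+86.9) = 0.773639
A(variable-frequency drive) = MTBF/(MTBF+MTTR) = 24765/(24765+80.6) = 0.996756
A(suction strainer) = MTBF/(MTBF+MTTR) = 2186/(2186+43.4) = 0.980533
Parallel availability: 1 − (1 − 0.773639)(1 − 0.996756)(1 − 0.980533) = 0.99999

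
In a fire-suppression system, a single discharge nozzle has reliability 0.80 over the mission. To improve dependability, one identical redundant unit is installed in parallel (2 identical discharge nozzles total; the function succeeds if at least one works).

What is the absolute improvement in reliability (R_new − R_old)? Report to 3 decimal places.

R_before = 0.80
R_after = 1 − (1 − 0.80)^2 = 0.960
ΔR = 0.960 − 0.80 = 0.160

0.160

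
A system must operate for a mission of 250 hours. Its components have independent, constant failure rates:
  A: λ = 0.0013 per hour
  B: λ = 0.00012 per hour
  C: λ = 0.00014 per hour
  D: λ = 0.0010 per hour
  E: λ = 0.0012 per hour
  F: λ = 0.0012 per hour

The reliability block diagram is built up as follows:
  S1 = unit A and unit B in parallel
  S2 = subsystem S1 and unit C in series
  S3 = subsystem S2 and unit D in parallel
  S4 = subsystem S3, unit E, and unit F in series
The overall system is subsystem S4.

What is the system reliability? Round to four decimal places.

0.5437

R(A) = exp(−0.0013 × 250) = 0.722527
R(B) = exp(−0.00012 × 250) = 0.970446
R(C) = exp(−0.00014 × 250) = 0.965605
R(D) = exp(−0.0010 × 250) = 0.778801
R(E) = exp(−0.0012 × 250) = 0.740818
R(F) = exp(−0.0012 × 250) = 0.740818
Parallel (A and B): 1 − (1 − 0.722527)(1 − 0.970446) = 0.991800
Series ([0.991800] and C): 0.991800 × 0.965605 = 0.957687
Parallel ([0.957687] and D): 1 − (1 − 0.957687)(1 − 0.778801) = 0.990640
Series ([0.990640], E, and F): 0.990640 × 0.740818 × 0.740818 = 0.5437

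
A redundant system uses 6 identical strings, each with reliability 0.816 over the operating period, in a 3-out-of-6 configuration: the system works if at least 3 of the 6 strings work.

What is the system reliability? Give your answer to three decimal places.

R = Σ_{i=3}^{6} C(6,i) p^i (1−p)^{6−i} with p = 0.816
C(6,3)·0.816^3·0.184^3 = 0.06769
C(6,4)·0.816^4·0.184^2 = 0.22516
C(6,5)·0.816^5·0.184^1 = 0.39941
C(6,6)·0.816^6·0.184^0 = 0.29522
Sum = 0.987

0.987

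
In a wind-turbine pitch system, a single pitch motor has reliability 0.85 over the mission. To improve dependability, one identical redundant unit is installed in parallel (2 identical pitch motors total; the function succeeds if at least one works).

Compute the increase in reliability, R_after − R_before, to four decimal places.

R_before = 0.85
R_after = 1 − (1 − 0.85)^2 = 0.9775
ΔR = 0.9775 − 0.85 = 0.1275

0.1275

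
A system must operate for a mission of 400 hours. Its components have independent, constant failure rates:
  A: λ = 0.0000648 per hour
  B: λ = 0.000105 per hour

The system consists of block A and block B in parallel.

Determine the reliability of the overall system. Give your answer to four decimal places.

R(A) = exp(−0.0000648 × 400) = 0.974413
R(B) = exp(−0.000105 × 400) = 0.958870
Parallel (A and B): 1 − (1 − 0.974413)(1 − 0.958870) = 0.9989

0.9989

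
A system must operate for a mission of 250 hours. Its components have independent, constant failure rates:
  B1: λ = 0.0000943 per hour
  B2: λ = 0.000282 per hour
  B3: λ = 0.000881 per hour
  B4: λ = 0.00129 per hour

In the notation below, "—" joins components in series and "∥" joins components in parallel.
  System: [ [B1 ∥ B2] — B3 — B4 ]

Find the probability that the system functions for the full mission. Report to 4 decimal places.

0.5802

R(B1) = exp(−0.0000943 × 250) = 0.976701
R(B2) = exp(−0.000282 × 250) = 0.931928
R(B3) = exp(−0.000881 × 250) = 0.802318
R(B4) = exp(−0.00129 × 250) = 0.724336
Parallel (B1 and B2): 1 − (1 − 0.976701)(1 − 0.931928) = 0.998414
Series ([0.998414], B3, and B4): 0.998414 × 0.802318 × 0.724336 = 0.5802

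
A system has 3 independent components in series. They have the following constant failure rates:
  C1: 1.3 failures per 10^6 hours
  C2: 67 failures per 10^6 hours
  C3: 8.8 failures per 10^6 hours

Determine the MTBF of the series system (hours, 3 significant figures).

13000

Series of exponential components: λ_sys = Σ λ_i
λ_sys = 0.0000013 + 0.000067 + 0.0000088 = 7.7100e-05 /h
MTBF = 1 / λ_sys = 13000 h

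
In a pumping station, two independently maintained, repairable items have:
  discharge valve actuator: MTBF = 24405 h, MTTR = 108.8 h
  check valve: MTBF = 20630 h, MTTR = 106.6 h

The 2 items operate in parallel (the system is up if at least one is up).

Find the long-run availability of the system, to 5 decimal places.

0.99998

A(discharge valve actuator) = MTBF/(MTBF+MTTR) = 24405/(24405+108.8) = 0.995562
A(check valve) = MTBF/(MTBF+MTTR) = 20630/(20630+106.6) = 0.994859
Parallel availability: 1 − (1 − 0.995562)(1 − 0.994859) = 0.99998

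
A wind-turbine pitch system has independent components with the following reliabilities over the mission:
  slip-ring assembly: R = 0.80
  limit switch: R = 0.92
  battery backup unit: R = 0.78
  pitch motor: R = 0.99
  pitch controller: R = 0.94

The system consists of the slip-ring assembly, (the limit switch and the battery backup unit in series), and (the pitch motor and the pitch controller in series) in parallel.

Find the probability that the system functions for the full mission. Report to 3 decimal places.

Series (limit switch and battery backup unit): 0.92000 × 0.78000 = 0.71760
Series (pitch motor and pitch controller): 0.99000 × 0.94000 = 0.93060
Parallel (slip-ring assembly, [0.71760], and [0.93060]): 1 − (1 − 0.80000)(1 − 0.71760)(1 − 0.93060) = 0.996

0.996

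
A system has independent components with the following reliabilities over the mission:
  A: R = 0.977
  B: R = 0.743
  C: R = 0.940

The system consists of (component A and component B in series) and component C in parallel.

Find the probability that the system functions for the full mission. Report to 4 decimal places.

Series (A and B): 0.977000 × 0.743000 = 0.725911
Parallel ([0.725911] and C): 1 − (1 − 0.725911)(1 − 0.940000) = 0.9836

0.9836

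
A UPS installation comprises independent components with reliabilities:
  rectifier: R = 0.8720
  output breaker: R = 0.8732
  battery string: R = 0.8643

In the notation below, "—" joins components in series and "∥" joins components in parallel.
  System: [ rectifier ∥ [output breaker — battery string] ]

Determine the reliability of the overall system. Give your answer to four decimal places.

0.9686

Series (output breaker and battery string): 0.873200 × 0.864300 = 0.754707
Parallel (rectifier and [0.754707]): 1 − (1 − 0.872000)(1 − 0.754707) = 0.9686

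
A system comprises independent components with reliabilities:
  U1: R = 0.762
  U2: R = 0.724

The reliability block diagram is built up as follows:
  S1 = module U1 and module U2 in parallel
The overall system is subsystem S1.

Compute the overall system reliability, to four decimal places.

Parallel (U1 and U2): 1 − (1 − 0.762000)(1 − 0.724000) = 0.9343

0.9343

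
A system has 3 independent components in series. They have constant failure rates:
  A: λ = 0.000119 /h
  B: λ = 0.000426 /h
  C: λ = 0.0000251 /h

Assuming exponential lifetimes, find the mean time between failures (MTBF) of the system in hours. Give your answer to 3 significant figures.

Series of exponential components: λ_sys = Σ λ_i
λ_sys = 0.000119 + 0.000426 + 0.0000251 = 5.7010e-04 /h
MTBF = 1 / λ_sys = 1750 h

1750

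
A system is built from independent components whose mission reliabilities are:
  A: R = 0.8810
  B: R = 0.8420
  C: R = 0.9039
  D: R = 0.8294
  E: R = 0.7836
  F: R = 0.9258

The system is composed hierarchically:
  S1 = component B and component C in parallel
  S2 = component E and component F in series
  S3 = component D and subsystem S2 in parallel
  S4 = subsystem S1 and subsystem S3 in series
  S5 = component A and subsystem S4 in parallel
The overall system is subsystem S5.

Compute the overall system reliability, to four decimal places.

Parallel (B and C): 1 − (1 − 0.842000)(1 − 0.903900) = 0.984816
Series (E and F): 0.783600 × 0.925800 = 0.725457
Parallel (D and [0.725457]): 1 − (1 − 0.829400)(1 − 0.725457) = 0.953163
Series ([0.984816] and [0.953163]): 0.984816 × 0.953163 = 0.938690
Parallel (A and [0.938690]): 1 − (1 − 0.881000)(1 − 0.938690) = 0.9927

0.9927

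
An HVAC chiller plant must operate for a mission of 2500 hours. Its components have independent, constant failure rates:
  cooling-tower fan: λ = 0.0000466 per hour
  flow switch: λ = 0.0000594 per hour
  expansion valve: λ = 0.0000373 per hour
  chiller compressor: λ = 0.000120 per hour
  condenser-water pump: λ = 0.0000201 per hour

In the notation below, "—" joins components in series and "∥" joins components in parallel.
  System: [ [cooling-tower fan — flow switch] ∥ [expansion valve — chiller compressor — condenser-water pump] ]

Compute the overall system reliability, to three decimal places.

0.917

R(cooling-tower fan) = exp(−0.0000466 × 2500) = 0.89003
R(flow switch) = exp(−0.0000594 × 2500) = 0.86200
R(expansion valve) = exp(−0.0000373 × 2500) = 0.91097
R(chiller compressor) = exp(−0.000120 × 2500) = 0.74082
R(condenser-water pump) = exp(−0.0000201 × 2500) = 0.95099
Series (cooling-tower fan and flow switch): 0.89003 × 0.86200 = 0.76721
Series (expansion valve, chiller compressor, and condenser-water pump): 0.91097 × 0.74082 × 0.95099 = 0.64179
Parallel ([0.76721] and [0.64179]): 1 − (1 − 0.76721)(1 − 0.64179) = 0.917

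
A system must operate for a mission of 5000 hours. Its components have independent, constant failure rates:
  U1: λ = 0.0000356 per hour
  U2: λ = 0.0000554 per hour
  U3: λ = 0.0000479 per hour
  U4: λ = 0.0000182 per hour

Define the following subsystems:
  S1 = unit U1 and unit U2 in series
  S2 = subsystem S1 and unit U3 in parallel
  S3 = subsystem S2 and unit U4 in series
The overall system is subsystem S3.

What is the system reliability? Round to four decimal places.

0.8419

R(U1) = exp(−0.0000356 × 5000) = 0.836942
R(U2) = exp(−0.0000554 × 5000) = 0.758054
R(U3) = exp(−0.0000479 × 5000) = 0.787021
R(U4) = exp(−0.0000182 × 5000) = 0.913018
Series (U1 and U2): 0.836942 × 0.758054 = 0.634447
Parallel ([0.634447] and U3): 1 − (1 − 0.634447)(1 − 0.787021) = 0.922145
Series ([0.922145] and U4): 0.922145 × 0.913018 = 0.8419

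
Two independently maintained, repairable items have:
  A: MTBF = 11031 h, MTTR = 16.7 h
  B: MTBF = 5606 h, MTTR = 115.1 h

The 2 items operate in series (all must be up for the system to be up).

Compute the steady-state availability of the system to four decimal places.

A(A) = MTBF/(MTBF+MTTR) = 11031/(11031+16.7) = 0.998488
A(B) = MTBF/(MTBF+MTTR) = 5606/(5606+115.1) = 0.979881
Series availability: 0.998488 × 0.979881 = 0.9784

0.9784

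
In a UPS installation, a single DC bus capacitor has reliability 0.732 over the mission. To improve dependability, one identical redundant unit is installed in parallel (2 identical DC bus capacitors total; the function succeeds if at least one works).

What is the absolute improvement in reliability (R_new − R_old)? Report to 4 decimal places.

0.1962

R_before = 0.732
R_after = 1 − (1 − 0.732)^2 = 0.9282
ΔR = 0.9282 − 0.732 = 0.1962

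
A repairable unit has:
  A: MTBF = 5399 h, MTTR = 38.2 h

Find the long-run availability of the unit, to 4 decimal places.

A(A) = MTBF/(MTBF+MTTR) = 5399/(5399+38.2) = 0.9930

0.9930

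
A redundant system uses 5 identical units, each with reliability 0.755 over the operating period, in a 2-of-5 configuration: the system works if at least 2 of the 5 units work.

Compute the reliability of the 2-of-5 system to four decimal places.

R = Σ_{i=2}^{5} C(5,i) p^i (1−p)^{5−i} with p = 0.755
C(5,2)·0.755^2·0.245^3 = 0.083829
C(5,3)·0.755^3·0.245^2 = 0.258329
C(5,4)·0.755^4·0.245^1 = 0.398037
C(5,5)·0.755^5·0.245^0 = 0.245321
Sum = 0.9855

0.9855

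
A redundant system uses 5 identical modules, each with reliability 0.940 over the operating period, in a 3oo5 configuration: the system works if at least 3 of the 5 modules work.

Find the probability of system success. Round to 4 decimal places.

R = Σ_{i=3}^{5} C(5,i) p^i (1−p)^{5−i} with p = 0.940
C(5,3)·0.940^3·0.060^2 = 0.029901
C(5,4)·0.940^4·0.060^1 = 0.234225
C(5,5)·0.940^5·0.060^0 = 0.733904
Sum = 0.9980

0.9980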